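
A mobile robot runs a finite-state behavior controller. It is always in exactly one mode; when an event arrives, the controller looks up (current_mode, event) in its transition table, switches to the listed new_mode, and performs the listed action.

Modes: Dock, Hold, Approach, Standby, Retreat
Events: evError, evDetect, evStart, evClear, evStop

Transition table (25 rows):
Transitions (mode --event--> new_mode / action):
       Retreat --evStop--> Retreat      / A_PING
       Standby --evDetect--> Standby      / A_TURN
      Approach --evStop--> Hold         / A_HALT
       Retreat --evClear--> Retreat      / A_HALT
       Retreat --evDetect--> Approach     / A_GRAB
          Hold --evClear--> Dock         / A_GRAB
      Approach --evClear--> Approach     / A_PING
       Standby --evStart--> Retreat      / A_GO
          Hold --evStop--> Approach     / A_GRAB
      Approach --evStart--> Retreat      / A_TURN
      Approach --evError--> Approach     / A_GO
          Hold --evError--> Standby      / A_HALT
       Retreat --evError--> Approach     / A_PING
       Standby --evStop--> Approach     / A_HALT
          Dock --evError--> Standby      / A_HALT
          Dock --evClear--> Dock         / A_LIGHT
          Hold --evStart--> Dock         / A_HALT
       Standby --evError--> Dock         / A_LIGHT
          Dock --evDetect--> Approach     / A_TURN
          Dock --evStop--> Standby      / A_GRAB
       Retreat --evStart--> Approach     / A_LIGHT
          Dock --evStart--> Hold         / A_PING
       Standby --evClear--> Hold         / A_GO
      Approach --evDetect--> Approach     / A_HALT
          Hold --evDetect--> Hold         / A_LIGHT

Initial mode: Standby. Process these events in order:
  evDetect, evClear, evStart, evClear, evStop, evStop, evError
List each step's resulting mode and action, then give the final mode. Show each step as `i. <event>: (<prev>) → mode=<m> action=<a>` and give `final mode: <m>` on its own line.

1. evDetect: (Standby) → mode=Standby action=A_TURN
2. evClear: (Standby) → mode=Hold action=A_GO
3. evStart: (Hold) → mode=Dock action=A_HALT
4. evClear: (Dock) → mode=Dock action=A_LIGHT
5. evStop: (Dock) → mode=Standby action=A_GRAB
6. evStop: (Standby) → mode=Approach action=A_HALT
7. evError: (Approach) → mode=Approach action=A_GO

final mode: Approach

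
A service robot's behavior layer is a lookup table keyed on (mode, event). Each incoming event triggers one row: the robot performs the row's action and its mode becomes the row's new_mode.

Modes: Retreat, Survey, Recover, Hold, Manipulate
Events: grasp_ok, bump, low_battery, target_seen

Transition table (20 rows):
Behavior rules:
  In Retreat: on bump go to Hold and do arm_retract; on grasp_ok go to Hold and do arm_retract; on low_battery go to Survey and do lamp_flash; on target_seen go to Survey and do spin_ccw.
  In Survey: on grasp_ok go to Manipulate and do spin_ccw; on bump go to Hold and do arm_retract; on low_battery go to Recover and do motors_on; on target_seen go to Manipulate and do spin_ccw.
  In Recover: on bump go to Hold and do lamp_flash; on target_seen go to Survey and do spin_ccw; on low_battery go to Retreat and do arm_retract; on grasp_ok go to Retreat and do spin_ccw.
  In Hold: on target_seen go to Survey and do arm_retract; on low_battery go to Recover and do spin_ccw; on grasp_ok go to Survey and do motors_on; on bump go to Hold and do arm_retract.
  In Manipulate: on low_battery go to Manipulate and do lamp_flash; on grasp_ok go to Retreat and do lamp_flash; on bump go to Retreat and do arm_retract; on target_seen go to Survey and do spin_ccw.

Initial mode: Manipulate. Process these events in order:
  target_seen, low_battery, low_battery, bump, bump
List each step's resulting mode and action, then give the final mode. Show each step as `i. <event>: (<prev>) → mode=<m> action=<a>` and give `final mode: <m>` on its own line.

1. target_seen: (Manipulate) → mode=Survey action=spin_ccw
2. low_battery: (Survey) → mode=Recover action=motors_on
3. low_battery: (Recover) → mode=Retreat action=arm_retract
4. bump: (Retreat) → mode=Hold action=arm_retract
5. bump: (Hold) → mode=Hold action=arm_retract

final mode: Hold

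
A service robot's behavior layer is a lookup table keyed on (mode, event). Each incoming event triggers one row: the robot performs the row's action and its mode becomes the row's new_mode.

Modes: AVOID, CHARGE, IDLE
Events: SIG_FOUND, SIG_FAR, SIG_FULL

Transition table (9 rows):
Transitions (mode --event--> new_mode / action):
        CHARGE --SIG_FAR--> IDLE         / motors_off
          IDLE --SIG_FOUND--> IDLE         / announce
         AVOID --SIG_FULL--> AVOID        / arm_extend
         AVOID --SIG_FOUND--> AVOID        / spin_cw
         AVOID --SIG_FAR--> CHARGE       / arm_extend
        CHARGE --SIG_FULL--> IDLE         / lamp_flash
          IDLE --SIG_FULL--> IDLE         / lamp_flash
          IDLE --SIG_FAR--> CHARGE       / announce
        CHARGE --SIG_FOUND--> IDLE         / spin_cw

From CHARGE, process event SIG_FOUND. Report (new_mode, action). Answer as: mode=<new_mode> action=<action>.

current mode = CHARGE; filter table to that mode:
  (CHARGE, SIG_FAR) → (IDLE, motors_off)
  (CHARGE, SIG_FULL) → (IDLE, lamp_flash)
  (CHARGE, SIG_FOUND) → (IDLE, spin_cw)  ← event matches
event = SIG_FOUND selects (IDLE, spin_cw)

mode=IDLE action=spin_cw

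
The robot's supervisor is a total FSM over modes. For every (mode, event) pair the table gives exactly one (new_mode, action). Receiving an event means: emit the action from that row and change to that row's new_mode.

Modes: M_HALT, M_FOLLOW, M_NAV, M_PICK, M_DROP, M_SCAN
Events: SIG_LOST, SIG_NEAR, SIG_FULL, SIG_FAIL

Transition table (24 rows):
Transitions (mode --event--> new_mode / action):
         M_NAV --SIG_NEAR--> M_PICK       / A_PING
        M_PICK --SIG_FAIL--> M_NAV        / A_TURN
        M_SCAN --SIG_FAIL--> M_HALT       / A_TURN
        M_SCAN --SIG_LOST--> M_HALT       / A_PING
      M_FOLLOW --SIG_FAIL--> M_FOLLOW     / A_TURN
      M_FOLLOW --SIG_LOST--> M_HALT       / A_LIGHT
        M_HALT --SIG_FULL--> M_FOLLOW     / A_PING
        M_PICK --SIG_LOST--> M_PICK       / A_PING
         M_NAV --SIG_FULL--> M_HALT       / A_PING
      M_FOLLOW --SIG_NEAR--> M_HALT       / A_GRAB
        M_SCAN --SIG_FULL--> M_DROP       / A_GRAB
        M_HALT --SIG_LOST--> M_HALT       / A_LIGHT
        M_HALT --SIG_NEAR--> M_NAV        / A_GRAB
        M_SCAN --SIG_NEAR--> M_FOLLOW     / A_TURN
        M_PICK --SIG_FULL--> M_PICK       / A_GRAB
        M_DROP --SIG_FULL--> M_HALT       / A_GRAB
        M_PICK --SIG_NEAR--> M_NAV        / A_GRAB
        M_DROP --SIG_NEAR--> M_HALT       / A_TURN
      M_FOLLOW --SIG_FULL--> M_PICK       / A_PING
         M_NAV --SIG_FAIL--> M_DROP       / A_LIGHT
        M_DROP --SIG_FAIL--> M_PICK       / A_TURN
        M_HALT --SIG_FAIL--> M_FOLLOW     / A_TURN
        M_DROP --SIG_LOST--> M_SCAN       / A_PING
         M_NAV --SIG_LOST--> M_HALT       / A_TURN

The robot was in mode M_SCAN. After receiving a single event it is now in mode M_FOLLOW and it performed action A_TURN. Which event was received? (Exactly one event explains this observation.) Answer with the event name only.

SIG_NEAR

try SIG_LOST: (M_SCAN, SIG_LOST) → (M_HALT, A_PING)
try SIG_NEAR: (M_SCAN, SIG_NEAR) → (M_FOLLOW, A_TURN)  ← matches
try SIG_FULL: (M_SCAN, SIG_FULL) → (M_DROP, A_GRAB)
try SIG_FAIL: (M_SCAN, SIG_FAIL) → (M_HALT, A_TURN)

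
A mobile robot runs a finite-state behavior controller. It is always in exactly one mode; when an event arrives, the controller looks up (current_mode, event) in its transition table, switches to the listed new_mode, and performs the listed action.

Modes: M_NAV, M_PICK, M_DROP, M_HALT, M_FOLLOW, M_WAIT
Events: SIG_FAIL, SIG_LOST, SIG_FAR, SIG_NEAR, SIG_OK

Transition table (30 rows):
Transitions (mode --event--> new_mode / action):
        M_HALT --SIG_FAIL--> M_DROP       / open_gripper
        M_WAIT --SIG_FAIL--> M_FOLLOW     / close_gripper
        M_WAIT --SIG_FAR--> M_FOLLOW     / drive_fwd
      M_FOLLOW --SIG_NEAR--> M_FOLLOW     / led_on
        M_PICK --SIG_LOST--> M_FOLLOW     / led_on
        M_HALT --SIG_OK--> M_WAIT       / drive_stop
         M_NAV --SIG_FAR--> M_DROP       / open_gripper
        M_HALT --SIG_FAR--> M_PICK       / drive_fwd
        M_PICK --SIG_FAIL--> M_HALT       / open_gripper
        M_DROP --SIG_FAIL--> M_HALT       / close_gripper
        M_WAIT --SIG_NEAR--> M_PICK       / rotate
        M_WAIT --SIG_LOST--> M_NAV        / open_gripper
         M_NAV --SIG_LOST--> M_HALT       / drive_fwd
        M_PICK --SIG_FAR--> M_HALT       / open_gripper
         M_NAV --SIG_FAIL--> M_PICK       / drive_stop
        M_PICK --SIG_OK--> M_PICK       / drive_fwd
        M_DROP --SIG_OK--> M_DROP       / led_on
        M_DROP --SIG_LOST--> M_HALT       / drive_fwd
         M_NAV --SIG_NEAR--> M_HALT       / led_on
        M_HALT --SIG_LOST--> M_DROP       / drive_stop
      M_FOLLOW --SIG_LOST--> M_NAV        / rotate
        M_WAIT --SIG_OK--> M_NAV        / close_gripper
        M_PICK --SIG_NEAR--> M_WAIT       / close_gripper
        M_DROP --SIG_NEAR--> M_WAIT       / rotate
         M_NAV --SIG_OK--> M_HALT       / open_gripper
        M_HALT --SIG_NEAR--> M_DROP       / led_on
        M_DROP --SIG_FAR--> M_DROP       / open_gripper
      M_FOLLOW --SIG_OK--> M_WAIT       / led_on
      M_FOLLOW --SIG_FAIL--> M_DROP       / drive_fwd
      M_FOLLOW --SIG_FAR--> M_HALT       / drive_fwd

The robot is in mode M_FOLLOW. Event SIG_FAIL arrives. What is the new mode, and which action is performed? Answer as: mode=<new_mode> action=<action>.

current mode = M_FOLLOW; filter table to that mode:
  (M_FOLLOW, SIG_NEAR) → (M_FOLLOW, led_on)
  (M_FOLLOW, SIG_LOST) → (M_NAV, rotate)
  (M_FOLLOW, SIG_OK) → (M_WAIT, led_on)
  (M_FOLLOW, SIG_FAIL) → (M_DROP, drive_fwd)  ← event matches
  (M_FOLLOW, SIG_FAR) → (M_HALT, drive_fwd)
event = SIG_FAIL selects (M_DROP, drive_fwd)

mode=M_DROP action=drive_fwd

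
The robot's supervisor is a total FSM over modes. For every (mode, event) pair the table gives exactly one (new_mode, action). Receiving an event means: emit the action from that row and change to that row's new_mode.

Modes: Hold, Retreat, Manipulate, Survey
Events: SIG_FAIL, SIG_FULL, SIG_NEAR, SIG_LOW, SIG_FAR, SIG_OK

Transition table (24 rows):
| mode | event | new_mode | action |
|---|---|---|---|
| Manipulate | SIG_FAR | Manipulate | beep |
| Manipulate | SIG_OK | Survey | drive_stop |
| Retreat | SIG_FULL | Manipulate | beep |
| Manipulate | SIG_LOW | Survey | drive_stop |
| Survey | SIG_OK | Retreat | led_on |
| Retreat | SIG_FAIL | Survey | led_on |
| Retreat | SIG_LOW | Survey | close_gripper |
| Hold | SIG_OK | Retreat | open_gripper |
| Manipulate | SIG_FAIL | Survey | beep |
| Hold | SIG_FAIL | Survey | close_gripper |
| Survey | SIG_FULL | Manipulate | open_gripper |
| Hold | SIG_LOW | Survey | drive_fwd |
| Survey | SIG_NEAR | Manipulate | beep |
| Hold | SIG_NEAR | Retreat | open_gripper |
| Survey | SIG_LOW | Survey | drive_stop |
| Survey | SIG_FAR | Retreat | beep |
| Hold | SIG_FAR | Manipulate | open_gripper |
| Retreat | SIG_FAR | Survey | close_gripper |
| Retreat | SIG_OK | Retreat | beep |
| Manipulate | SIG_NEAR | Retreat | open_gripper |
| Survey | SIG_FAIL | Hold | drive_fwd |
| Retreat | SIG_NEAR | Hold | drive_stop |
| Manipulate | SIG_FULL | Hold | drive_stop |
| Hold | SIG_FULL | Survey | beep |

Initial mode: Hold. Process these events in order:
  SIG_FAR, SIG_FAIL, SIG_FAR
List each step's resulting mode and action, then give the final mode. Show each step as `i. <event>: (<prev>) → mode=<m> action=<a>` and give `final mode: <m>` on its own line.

final mode: Retreat

1. SIG_FAR: (Hold) → mode=Manipulate action=open_gripper
2. SIG_FAIL: (Manipulate) → mode=Survey action=beep
3. SIG_FAR: (Survey) → mode=Retreat action=beep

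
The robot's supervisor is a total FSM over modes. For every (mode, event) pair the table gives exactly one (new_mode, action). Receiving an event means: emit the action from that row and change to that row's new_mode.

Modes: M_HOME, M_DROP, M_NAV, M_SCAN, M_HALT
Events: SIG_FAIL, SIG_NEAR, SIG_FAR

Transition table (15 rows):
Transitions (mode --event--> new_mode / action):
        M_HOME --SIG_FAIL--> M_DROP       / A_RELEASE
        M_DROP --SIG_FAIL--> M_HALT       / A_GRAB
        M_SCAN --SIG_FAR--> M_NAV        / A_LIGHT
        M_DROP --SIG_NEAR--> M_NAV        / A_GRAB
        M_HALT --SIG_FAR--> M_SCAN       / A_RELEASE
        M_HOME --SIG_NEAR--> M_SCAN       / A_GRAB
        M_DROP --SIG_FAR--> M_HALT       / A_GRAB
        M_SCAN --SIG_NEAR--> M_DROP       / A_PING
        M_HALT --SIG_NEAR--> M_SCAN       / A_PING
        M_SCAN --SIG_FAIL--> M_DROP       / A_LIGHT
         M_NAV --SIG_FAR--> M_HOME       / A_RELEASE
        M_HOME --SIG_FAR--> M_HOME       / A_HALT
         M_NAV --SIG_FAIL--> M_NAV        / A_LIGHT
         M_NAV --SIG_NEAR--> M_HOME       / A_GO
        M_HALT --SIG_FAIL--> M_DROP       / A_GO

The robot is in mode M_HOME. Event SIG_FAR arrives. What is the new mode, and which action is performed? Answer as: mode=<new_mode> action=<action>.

current mode = M_HOME; filter table to that mode:
  (M_HOME, SIG_FAIL) → (M_DROP, A_RELEASE)
  (M_HOME, SIG_NEAR) → (M_SCAN, A_GRAB)
  (M_HOME, SIG_FAR) → (M_HOME, A_HALT)  ← event matches
event = SIG_FAR selects (M_HOME, A_HALT)

mode=M_HOME action=A_HALT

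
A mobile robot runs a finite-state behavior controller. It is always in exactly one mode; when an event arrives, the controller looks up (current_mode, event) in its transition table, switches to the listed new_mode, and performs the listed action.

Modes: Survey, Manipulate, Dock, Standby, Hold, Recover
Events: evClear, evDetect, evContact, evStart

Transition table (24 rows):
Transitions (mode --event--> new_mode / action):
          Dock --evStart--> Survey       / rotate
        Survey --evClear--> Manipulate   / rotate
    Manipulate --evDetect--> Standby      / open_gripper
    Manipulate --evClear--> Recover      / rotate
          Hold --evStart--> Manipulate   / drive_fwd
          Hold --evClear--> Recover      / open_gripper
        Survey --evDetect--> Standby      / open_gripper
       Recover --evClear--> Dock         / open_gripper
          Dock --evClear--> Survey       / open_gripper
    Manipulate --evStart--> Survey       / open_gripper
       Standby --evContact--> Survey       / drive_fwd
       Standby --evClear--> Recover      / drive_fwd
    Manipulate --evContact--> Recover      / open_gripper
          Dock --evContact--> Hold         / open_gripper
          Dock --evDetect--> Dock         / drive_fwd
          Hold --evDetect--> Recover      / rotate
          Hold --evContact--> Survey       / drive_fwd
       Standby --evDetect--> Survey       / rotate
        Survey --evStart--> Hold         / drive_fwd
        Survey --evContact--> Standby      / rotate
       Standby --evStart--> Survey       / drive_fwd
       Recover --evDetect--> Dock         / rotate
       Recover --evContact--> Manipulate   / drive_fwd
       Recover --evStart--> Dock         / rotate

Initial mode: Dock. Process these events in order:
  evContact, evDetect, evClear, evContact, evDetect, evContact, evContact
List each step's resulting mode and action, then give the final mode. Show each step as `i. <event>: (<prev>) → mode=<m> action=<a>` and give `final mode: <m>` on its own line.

final mode: Recover

1. evContact: (Dock) → mode=Hold action=open_gripper
2. evDetect: (Hold) → mode=Recover action=rotate
3. evClear: (Recover) → mode=Dock action=open_gripper
4. evContact: (Dock) → mode=Hold action=open_gripper
5. evDetect: (Hold) → mode=Recover action=rotate
6. evContact: (Recover) → mode=Manipulate action=drive_fwd
7. evContact: (Manipulate) → mode=Recover action=open_gripper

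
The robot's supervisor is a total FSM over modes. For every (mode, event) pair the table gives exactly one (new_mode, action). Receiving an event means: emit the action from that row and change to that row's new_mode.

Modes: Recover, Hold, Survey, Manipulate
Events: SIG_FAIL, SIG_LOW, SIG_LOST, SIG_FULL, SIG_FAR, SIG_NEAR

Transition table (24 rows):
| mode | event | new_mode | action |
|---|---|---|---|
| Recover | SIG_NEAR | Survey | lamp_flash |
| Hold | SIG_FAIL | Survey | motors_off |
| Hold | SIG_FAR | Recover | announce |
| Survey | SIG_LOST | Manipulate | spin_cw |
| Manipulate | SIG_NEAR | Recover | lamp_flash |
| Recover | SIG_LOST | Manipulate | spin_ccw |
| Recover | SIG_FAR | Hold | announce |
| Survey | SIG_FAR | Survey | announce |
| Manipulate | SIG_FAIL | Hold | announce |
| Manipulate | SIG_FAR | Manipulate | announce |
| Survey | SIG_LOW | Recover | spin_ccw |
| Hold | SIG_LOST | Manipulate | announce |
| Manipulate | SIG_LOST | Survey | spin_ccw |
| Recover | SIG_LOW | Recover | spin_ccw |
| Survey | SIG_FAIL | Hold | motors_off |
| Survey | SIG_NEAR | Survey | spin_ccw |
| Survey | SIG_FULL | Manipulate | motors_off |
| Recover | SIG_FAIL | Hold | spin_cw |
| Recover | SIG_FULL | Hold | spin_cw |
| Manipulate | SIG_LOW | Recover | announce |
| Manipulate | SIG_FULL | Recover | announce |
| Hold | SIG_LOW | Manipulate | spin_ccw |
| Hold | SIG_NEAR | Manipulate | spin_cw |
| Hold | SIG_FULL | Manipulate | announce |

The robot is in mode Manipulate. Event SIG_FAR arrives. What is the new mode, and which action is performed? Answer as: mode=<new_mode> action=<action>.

mode=Manipulate action=announce

current mode = Manipulate; filter table to that mode:
  (Manipulate, SIG_NEAR) → (Recover, lamp_flash)
  (Manipulate, SIG_FAIL) → (Hold, announce)
  (Manipulate, SIG_FAR) → (Manipulate, announce)  ← event matches
  (Manipulate, SIG_LOST) → (Survey, spin_ccw)
  (Manipulate, SIG_LOW) → (Recover, announce)
  (Manipulate, SIG_FULL) → (Recover, announce)
event = SIG_FAR selects (Manipulate, announce)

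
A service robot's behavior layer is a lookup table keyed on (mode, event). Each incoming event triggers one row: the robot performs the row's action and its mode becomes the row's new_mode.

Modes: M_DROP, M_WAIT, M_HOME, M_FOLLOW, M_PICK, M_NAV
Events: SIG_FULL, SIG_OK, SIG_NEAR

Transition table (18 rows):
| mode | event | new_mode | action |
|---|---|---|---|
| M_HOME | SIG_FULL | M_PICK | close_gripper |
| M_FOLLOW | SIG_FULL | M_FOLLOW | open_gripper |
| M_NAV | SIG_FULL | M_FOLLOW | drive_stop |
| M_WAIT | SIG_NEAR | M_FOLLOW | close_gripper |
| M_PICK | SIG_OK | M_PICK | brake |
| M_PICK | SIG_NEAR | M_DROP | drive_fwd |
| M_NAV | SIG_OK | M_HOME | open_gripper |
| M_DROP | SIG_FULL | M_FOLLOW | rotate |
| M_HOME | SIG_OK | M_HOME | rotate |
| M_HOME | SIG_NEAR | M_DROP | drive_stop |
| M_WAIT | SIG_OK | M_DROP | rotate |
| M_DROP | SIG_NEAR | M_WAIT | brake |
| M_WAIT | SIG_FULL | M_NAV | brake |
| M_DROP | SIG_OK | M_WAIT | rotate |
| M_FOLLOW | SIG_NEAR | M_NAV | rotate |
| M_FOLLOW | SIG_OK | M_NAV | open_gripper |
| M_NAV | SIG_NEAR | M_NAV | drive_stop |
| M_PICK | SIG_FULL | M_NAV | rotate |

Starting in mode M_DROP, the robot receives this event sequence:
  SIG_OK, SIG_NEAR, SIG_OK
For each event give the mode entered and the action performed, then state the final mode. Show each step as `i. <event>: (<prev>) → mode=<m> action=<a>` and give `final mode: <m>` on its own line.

final mode: M_NAV

1. SIG_OK: (M_DROP) → mode=M_WAIT action=rotate
2. SIG_NEAR: (M_WAIT) → mode=M_FOLLOW action=close_gripper
3. SIG_OK: (M_FOLLOW) → mode=M_NAV action=open_gripper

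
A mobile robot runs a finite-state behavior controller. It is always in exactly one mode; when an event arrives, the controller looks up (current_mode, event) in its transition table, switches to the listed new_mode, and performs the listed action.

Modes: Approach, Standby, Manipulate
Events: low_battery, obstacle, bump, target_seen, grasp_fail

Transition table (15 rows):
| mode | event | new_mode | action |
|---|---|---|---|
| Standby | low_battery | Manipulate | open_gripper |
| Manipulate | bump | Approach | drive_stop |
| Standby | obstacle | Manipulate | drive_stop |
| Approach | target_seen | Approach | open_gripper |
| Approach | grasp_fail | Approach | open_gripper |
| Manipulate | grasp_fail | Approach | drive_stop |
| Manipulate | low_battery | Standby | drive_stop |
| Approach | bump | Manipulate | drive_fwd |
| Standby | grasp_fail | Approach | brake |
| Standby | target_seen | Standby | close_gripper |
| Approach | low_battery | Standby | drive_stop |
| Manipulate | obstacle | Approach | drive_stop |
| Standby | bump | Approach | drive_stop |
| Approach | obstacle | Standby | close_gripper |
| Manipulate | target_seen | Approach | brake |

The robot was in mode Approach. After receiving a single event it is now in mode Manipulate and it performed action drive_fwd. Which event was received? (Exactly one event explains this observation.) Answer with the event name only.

bump

try low_battery: (Approach, low_battery) → (Standby, drive_stop)
try obstacle: (Approach, obstacle) → (Standby, close_gripper)
try bump: (Approach, bump) → (Manipulate, drive_fwd)  ← matches
try target_seen: (Approach, target_seen) → (Approach, open_gripper)
try grasp_fail: (Approach, grasp_fail) → (Approach, open_gripper)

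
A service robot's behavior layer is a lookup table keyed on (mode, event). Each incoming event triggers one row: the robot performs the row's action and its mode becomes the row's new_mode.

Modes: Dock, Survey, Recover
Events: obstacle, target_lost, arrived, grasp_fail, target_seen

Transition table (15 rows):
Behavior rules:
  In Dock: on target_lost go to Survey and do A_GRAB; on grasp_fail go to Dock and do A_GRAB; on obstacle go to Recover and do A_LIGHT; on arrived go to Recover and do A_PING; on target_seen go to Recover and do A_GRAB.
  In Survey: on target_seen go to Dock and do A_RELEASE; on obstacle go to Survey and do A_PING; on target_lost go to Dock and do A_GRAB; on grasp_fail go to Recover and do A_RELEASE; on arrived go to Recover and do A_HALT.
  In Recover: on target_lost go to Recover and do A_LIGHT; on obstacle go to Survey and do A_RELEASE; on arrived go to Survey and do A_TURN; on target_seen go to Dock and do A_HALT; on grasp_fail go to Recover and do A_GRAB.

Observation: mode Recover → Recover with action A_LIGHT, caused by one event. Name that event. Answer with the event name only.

target_lost

try obstacle: (Recover, obstacle) → (Survey, A_RELEASE)
try target_lost: (Recover, target_lost) → (Recover, A_LIGHT)  ← matches
try arrived: (Recover, arrived) → (Survey, A_TURN)
try grasp_fail: (Recover, grasp_fail) → (Recover, A_GRAB)
try target_seen: (Recover, target_seen) → (Dock, A_HALT)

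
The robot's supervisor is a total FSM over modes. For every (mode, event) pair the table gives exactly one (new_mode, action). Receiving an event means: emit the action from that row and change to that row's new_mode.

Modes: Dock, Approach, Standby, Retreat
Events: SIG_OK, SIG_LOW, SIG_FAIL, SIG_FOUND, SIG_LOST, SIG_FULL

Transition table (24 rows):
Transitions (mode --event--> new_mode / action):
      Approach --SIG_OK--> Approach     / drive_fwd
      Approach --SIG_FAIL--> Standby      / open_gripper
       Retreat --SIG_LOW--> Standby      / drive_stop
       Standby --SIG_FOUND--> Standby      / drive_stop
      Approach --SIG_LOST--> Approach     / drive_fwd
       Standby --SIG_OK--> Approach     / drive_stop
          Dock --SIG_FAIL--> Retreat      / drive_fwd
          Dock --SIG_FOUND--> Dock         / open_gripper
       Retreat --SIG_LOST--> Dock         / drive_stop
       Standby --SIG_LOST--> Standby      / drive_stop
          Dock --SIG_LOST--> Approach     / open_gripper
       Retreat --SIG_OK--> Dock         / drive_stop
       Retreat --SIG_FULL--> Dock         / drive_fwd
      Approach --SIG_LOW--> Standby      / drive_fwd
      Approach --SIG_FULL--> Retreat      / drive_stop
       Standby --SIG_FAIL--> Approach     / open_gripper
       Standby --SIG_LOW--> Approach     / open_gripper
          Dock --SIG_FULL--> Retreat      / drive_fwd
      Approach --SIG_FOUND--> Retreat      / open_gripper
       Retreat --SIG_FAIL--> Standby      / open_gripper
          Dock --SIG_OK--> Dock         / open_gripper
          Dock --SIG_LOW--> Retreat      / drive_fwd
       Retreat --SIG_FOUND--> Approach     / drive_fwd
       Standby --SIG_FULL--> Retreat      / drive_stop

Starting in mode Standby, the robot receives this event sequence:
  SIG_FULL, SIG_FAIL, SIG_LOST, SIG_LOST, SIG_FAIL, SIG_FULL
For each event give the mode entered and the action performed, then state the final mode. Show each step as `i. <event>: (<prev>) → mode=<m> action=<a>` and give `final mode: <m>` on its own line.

final mode: Retreat

1. SIG_FULL: (Standby) → mode=Retreat action=drive_stop
2. SIG_FAIL: (Retreat) → mode=Standby action=open_gripper
3. SIG_LOST: (Standby) → mode=Standby action=drive_stop
4. SIG_LOST: (Standby) → mode=Standby action=drive_stop
5. SIG_FAIL: (Standby) → mode=Approach action=open_gripper
6. SIG_FULL: (Approach) → mode=Retreat action=drive_stop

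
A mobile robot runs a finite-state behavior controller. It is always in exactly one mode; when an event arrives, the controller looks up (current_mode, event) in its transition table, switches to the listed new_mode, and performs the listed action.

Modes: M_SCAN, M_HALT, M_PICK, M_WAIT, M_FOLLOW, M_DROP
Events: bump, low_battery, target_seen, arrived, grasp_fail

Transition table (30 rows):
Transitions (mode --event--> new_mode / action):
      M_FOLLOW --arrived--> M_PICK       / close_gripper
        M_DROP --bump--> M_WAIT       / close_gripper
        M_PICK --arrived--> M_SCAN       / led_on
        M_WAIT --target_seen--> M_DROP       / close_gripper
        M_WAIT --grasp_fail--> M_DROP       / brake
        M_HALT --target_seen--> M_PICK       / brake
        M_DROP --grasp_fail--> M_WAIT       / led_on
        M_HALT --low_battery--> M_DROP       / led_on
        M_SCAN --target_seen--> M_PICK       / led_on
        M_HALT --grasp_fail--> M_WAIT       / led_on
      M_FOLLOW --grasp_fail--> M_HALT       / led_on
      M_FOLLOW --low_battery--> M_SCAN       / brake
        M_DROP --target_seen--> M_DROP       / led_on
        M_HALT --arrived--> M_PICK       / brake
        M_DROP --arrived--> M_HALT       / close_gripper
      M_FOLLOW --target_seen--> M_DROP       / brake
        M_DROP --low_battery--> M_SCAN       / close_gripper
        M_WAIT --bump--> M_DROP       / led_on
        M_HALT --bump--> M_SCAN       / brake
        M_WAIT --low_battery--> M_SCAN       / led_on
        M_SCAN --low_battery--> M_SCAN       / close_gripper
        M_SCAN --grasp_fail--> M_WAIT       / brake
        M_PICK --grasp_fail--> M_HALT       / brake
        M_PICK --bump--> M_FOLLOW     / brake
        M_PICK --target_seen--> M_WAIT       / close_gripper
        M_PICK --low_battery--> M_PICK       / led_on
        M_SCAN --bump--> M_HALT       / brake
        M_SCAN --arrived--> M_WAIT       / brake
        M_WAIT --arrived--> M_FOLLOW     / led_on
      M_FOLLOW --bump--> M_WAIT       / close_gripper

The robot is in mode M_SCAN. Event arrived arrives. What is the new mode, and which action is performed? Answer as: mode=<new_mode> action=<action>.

mode=M_WAIT action=brake

current mode = M_SCAN; filter table to that mode:
  (M_SCAN, target_seen) → (M_PICK, led_on)
  (M_SCAN, low_battery) → (M_SCAN, close_gripper)
  (M_SCAN, grasp_fail) → (M_WAIT, brake)
  (M_SCAN, bump) → (M_HALT, brake)
  (M_SCAN, arrived) → (M_WAIT, brake)  ← event matches
event = arrived selects (M_WAIT, brake)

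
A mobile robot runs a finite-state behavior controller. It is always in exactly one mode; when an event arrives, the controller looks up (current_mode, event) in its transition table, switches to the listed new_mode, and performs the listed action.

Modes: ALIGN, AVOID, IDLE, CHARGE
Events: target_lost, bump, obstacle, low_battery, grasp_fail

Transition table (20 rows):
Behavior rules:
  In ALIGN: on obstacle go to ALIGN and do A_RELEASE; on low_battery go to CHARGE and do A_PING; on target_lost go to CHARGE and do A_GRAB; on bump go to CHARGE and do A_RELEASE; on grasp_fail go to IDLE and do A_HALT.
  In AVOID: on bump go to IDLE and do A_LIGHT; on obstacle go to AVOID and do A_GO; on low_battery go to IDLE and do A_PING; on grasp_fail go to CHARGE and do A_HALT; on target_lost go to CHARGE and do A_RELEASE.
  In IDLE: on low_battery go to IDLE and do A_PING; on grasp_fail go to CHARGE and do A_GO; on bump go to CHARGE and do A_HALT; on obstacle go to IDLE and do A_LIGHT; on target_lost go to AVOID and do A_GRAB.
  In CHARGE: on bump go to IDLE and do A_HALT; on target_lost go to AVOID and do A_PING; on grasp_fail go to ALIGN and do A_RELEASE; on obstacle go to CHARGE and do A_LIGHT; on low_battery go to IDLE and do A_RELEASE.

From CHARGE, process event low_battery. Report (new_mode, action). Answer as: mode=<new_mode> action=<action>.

current mode = CHARGE; filter table to that mode:
  (CHARGE, bump) → (IDLE, A_HALT)
  (CHARGE, target_lost) → (AVOID, A_PING)
  (CHARGE, grasp_fail) → (ALIGN, A_RELEASE)
  (CHARGE, obstacle) → (CHARGE, A_LIGHT)
  (CHARGE, low_battery) → (IDLE, A_RELEASE)  ← event matches
event = low_battery selects (IDLE, A_RELEASE)

mode=IDLE action=A_RELEASE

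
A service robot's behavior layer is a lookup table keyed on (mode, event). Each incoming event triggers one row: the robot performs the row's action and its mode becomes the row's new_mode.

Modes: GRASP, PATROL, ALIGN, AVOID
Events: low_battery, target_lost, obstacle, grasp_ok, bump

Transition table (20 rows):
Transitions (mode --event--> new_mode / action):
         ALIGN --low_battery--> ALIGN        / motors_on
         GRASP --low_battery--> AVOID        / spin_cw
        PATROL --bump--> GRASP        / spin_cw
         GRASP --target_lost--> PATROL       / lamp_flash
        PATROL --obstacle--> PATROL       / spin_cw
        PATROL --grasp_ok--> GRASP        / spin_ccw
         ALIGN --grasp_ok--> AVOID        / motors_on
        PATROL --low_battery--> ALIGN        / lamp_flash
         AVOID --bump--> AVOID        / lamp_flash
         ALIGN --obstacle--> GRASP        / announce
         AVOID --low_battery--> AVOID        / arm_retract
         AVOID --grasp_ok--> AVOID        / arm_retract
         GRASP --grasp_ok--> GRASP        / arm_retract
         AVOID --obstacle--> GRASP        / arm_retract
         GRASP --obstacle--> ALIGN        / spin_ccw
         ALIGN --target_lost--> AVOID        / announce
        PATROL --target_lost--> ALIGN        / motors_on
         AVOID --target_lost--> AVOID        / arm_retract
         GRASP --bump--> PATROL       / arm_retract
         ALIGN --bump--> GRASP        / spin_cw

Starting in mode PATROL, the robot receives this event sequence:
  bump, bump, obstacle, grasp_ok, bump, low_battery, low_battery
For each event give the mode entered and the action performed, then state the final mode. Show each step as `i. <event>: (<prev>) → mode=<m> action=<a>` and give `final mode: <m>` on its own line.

final mode: ALIGN

1. bump: (PATROL) → mode=GRASP action=spin_cw
2. bump: (GRASP) → mode=PATROL action=arm_retract
3. obstacle: (PATROL) → mode=PATROL action=spin_cw
4. grasp_ok: (PATROL) → mode=GRASP action=spin_ccw
5. bump: (GRASP) → mode=PATROL action=arm_retract
6. low_battery: (PATROL) → mode=ALIGN action=lamp_flash
7. low_battery: (ALIGN) → mode=ALIGN action=motors_on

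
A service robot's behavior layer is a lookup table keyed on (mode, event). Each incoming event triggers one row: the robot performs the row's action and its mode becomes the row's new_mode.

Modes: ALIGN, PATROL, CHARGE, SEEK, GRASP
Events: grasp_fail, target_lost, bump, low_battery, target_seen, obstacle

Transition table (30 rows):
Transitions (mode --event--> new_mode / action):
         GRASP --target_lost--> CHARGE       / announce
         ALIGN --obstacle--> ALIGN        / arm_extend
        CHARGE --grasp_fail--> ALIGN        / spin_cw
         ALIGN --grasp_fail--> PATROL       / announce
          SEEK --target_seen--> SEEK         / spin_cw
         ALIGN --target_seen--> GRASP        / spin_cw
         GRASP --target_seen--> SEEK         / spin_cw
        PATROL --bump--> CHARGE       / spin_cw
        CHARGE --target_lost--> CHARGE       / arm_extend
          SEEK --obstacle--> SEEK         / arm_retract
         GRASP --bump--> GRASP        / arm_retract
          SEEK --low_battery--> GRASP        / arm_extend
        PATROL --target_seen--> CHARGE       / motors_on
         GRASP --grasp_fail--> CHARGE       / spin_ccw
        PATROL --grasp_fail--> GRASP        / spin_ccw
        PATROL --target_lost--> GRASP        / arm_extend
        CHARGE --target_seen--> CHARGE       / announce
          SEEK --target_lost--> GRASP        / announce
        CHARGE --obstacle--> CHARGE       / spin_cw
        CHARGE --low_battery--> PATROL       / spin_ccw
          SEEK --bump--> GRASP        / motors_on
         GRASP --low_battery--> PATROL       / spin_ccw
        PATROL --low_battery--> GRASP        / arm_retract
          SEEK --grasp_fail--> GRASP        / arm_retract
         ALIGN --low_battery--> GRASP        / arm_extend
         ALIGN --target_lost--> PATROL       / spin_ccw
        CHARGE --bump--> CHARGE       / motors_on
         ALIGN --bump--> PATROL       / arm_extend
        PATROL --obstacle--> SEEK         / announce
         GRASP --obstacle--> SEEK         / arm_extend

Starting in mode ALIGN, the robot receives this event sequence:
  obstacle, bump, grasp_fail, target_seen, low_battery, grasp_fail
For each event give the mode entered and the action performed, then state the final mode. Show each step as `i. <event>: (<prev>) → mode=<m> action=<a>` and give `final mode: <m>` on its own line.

1. obstacle: (ALIGN) → mode=ALIGN action=arm_extend
2. bump: (ALIGN) → mode=PATROL action=arm_extend
3. grasp_fail: (PATROL) → mode=GRASP action=spin_ccw
4. target_seen: (GRASP) → mode=SEEK action=spin_cw
5. low_battery: (SEEK) → mode=GRASP action=arm_extend
6. grasp_fail: (GRASP) → mode=CHARGE action=spin_ccw

final mode: CHARGE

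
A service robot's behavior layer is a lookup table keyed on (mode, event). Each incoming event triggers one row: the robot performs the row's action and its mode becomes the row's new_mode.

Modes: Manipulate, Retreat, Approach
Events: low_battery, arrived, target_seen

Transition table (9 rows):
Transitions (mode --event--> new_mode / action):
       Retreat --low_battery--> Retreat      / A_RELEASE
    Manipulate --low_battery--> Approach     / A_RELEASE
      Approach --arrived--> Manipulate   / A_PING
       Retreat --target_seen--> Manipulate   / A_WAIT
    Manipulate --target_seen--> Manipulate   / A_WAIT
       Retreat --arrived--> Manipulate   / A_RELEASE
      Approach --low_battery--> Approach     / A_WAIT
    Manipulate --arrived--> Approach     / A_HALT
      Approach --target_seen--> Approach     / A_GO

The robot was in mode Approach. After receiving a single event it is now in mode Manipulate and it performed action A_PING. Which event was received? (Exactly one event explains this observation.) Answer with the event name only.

arrived

try low_battery: (Approach, low_battery) → (Approach, A_WAIT)
try arrived: (Approach, arrived) → (Manipulate, A_PING)  ← matches
try target_seen: (Approach, target_seen) → (Approach, A_GO)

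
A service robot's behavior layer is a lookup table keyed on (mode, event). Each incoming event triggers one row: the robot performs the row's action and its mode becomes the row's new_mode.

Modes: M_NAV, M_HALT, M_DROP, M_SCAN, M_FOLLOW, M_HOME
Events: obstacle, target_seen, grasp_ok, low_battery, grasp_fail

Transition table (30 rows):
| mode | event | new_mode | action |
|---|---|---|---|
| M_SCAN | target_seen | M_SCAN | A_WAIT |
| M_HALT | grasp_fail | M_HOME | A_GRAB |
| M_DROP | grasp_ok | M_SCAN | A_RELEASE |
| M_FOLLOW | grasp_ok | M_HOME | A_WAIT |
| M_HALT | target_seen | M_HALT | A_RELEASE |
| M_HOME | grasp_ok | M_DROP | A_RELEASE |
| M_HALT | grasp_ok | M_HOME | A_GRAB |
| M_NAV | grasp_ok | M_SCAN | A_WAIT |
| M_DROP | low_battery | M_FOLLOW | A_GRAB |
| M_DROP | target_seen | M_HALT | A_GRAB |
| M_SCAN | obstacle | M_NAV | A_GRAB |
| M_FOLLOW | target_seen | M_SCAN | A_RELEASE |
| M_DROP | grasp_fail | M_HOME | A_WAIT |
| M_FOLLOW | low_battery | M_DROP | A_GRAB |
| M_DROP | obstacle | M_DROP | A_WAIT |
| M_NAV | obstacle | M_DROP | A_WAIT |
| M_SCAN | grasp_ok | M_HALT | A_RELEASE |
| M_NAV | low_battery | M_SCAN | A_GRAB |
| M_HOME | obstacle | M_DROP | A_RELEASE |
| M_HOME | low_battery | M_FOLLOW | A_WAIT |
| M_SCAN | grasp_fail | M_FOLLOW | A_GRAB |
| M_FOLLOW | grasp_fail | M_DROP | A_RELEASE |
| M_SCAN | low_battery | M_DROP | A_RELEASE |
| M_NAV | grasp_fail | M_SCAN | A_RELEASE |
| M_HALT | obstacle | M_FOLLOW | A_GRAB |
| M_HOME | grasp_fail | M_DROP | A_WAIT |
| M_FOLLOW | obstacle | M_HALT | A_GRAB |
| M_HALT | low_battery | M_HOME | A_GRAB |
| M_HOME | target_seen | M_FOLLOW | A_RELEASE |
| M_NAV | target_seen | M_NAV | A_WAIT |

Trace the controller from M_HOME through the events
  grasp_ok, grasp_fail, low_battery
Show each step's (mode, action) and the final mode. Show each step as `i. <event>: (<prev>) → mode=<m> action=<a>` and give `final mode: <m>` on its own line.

1. grasp_ok: (M_HOME) → mode=M_DROP action=A_RELEASE
2. grasp_fail: (M_DROP) → mode=M_HOME action=A_WAIT
3. low_battery: (M_HOME) → mode=M_FOLLOW action=A_WAIT

final mode: M_FOLLOW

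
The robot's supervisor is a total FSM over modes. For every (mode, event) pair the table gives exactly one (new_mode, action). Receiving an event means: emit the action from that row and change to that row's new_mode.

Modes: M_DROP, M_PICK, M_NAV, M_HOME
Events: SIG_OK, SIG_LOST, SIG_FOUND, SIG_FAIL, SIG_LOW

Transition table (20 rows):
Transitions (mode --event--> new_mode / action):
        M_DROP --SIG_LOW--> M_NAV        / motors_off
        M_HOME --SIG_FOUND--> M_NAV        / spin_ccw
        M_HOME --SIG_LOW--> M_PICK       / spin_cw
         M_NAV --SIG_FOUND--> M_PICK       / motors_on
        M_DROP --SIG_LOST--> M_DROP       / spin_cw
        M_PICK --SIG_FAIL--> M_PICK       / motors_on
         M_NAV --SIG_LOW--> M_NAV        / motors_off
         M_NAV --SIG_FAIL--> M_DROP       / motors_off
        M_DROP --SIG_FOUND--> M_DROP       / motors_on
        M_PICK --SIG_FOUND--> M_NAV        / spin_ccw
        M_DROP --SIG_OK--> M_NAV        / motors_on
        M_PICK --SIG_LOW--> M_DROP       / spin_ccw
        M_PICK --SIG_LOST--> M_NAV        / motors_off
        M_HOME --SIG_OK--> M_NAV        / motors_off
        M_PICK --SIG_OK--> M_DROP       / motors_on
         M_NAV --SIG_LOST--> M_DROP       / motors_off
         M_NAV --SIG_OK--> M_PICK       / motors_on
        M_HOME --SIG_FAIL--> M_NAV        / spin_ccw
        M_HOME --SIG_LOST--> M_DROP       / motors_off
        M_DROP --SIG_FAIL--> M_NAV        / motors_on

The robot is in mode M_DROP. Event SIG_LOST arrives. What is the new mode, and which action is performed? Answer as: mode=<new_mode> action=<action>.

mode=M_DROP action=spin_cw

current mode = M_DROP; filter table to that mode:
  (M_DROP, SIG_LOW) → (M_NAV, motors_off)
  (M_DROP, SIG_LOST) → (M_DROP, spin_cw)  ← event matches
  (M_DROP, SIG_FOUND) → (M_DROP, motors_on)
  (M_DROP, SIG_OK) → (M_NAV, motors_on)
  (M_DROP, SIG_FAIL) → (M_NAV, motors_on)
event = SIG_LOST selects (M_DROP, spin_cw)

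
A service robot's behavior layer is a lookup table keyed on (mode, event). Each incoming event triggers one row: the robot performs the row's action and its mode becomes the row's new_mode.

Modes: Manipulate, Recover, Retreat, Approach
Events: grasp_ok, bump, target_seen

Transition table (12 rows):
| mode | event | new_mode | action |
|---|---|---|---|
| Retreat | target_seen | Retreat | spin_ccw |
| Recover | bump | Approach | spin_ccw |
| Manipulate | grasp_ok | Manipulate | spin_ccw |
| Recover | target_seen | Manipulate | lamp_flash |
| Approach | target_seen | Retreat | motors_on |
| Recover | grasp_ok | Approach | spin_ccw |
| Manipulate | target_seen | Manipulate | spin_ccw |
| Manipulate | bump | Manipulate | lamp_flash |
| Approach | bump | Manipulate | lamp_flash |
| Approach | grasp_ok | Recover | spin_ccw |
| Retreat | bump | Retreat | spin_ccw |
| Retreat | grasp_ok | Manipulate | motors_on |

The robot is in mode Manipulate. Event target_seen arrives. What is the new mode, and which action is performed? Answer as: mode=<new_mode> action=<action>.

current mode = Manipulate; filter table to that mode:
  (Manipulate, grasp_ok) → (Manipulate, spin_ccw)
  (Manipulate, target_seen) → (Manipulate, spin_ccw)  ← event matches
  (Manipulate, bump) → (Manipulate, lamp_flash)
event = target_seen selects (Manipulate, spin_ccw)

mode=Manipulate action=spin_ccw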